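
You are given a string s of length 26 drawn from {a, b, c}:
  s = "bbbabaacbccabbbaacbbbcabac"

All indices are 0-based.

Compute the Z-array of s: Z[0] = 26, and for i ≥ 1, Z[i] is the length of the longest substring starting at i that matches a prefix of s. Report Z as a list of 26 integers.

[26, 2, 1, 0, 1, 0, 0, 0, 1, 0, 0, 0, 4, 2, 1, 0, 0, 0, 3, 2, 1, 0, 0, 1, 0, 0]

Z[0]=26
i=1: fresh scan; Z[1]=2 grow→box=[1,3)
i=2: min(r-i=1, Z[1]=2)=1; Z[2]=1
i=3: fresh scan; Z[3]=0
i=4: fresh scan; Z[4]=1 grow→box=[4,5)
i=5: fresh scan; Z[5]=0
i=6: fresh scan; Z[6]=0
i=7: fresh scan; Z[7]=0
i=8: fresh scan; Z[8]=1 grow→box=[8,9)
i=9: fresh scan; Z[9]=0
i=10: fresh scan; Z[10]=0
i=11: fresh scan; Z[11]=0
i=12: fresh scan; Z[12]=4 grow→box=[12,16)
i=13: min(r-i=3, Z[1]=2)=2; Z[13]=2
i=14: min(r-i=2, Z[2]=1)=1; Z[14]=1
i=15: min(r-i=1, Z[3]=0)=0; Z[15]=0
i=16: fresh scan; Z[16]=0
i=17: fresh scan; Z[17]=0
i=18: fresh scan; Z[18]=3 grow→box=[18,21)
i=19: min(r-i=2, Z[1]=2)=2; Z[19]=2
i=20: min(r-i=1, Z[2]=1)=1; Z[20]=1
i=21: fresh scan; Z[21]=0
i=22: fresh scan; Z[22]=0
i=23: fresh scan; Z[23]=1 grow→box=[23,24)
i=24: fresh scan; Z[24]=0
i=25: fresh scan; Z[25]=0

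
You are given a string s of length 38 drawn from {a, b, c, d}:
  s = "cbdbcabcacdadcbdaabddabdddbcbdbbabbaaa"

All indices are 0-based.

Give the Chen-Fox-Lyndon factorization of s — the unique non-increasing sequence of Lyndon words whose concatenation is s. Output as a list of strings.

emit factor 1: 'c' (i=0, period=1)
emit factor 2: 'bd' (i=1, period=2)
emit factor 3: 'bc' (i=3, period=2)
emit factor 4: 'abcacdadcbd' (i=5, period=11)
emit factor 5: 'aabddabdddbcbdbbabb' (i=16, period=19)
emit factor 6: 'a' (i=35, period=1)
emit factor 7: 'a' (i=36, period=1)
emit factor 8: 'a' (i=37, period=1)

["c", "bd", "bc", "abcacdadcbd", "aabddabdddbcbdbbabb", "a", "a", "a"]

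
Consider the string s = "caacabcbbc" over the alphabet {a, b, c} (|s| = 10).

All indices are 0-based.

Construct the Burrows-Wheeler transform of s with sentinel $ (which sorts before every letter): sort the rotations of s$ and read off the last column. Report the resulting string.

cccacbab$ab

rank  rotation     last
    0  $caacabcbbc  c
    1  aacabcbbc$c  c
    2  abcbbc$caac  c
    3  acabcbbc$ca  a
    4  bbc$caacabc  c
    5  bc$caacabcb  b
    6  bcbbc$caaca  a
    7  c$caacabcbb  b
    8  caacabcbbc$  $
    9  cabcbbc$caa  a
   10  cbbc$caacab  b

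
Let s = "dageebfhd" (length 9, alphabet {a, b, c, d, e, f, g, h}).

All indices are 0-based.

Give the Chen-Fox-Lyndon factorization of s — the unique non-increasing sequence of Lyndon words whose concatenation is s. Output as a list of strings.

["d", "ageebfhd"]

emit factor 1: 'd' (i=0, period=1)
emit factor 2: 'ageebfhd' (i=1, period=8)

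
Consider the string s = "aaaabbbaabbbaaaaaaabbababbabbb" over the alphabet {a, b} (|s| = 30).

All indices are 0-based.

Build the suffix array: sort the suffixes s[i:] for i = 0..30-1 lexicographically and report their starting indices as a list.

rank→(start, suffix):
  0 → (12, 'aaaaaaabbababbabbb')
  1 → (13, 'aaaaaabbababbabbb')
  2 → (14, 'aaaaabbababbabbb')
  3 → (15, 'aaaabbababbabbb')
  4 → (0, 'aaaabbbaabbbaaaaaaabbababbabbb')
  5 → (16, 'aaabbababbabbb')
  6 → (1, 'aaabbbaabbbaaaaaaabbababbabbb')
  7 → (17, 'aabbababbabbb')
  8 → (7, 'aabbbaaaaaaabbababbabbb')
  9 → (2, 'aabbbaabbbaaaaaaabbababbabbb')
  10 → (21, 'ababbabbb')
  11 → (18, 'abbababbabbb')
  12 → (23, 'abbabbb')
  13 → (26, 'abbb')
  14 → (8, 'abbbaaaaaaabbababbabbb')
  15 → (3, 'abbbaabbbaaaaaaabbababbabbb')
  16 → (29, 'b')
  17 → (11, 'baaaaaaabbababbabbb')
  18 → (6, 'baabbbaaaaaaabbababbabbb')
  19 → (20, 'bababbabbb')
  20 → (22, 'babbabbb')
  21 → (25, 'babbb')
  22 → (28, 'bb')
  23 → (10, 'bbaaaaaaabbababbabbb')
  24 → (5, 'bbaabbbaaaaaaabbababbabbb')
  25 → (19, 'bbababbabbb')
  26 → (24, 'bbabbb')
  27 → (27, 'bbb')
  28 → (9, 'bbbaaaaaaabbababbabbb')
  29 → (4, 'bbbaabbbaaaaaaabbababbabbb')

[12, 13, 14, 15, 0, 16, 1, 17, 7, 2, 21, 18, 23, 26, 8, 3, 29, 11, 6, 20, 22, 25, 28, 10, 5, 19, 24, 27, 9, 4]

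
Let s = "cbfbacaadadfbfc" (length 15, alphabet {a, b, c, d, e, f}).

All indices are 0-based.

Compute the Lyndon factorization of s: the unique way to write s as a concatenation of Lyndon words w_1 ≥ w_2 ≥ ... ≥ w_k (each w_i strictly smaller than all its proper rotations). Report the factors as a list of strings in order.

["c", "bf", "b", "ac", "aadadfbfc"]

emit factor 1: 'c' (i=0, period=1)
emit factor 2: 'bf' (i=1, period=2)
emit factor 3: 'b' (i=3, period=1)
emit factor 4: 'ac' (i=4, period=2)
emit factor 5: 'aadadfbfc' (i=6, period=9)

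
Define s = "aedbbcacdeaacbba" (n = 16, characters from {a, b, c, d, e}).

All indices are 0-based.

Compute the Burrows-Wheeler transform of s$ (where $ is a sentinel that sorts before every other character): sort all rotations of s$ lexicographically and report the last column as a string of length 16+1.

rank  rotation           last
    0  $aedbbcacdeaacbba  a
    1  a$aedbbcacdeaacbb  b
    2  aacbba$aedbbcacde  e
    3  acbba$aedbbcacdea  a
    4  acdeaacbba$aedbbc  c
    5  aedbbcacdeaacbba$  $
    6  ba$aedbbcacdeaacb  b
    7  bba$aedbbcacdeaac  c
    8  bbcacdeaacbba$aed  d
    9  bcacdeaacbba$aedb  b
   10  cacdeaacbba$aedbb  b
   11  cbba$aedbbcacdeaa  a
   12  cdeaacbba$aedbbca  a
   13  dbbcacdeaacbba$ae  e
   14  deaacbba$aedbbcac  c
   15  eaacbba$aedbbcacd  d
   16  edbbcacdeaacbba$a  a

abeac$bcdbbaaecda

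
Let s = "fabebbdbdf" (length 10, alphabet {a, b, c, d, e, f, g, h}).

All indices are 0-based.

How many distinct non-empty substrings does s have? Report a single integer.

49

sorted suffixes:
  #0 SA[0]=1  'abebbdbdf'
  #1 SA[1]=4  'bbdbdf'
  #2 SA[2]=5  'bdbdf'
  #3 SA[3]=7  'bdf'
  #4 SA[4]=2  'bebbdbdf'
  #5 SA[5]=6  'dbdf'
  #6 SA[6]=8  'df'
  #7 SA[7]=3  'ebbdbdf'
  #8 SA[8]=9  'f'
  #9 SA[9]=0  'fabebbdbdf'

SA = [1, 4, 5, 7, 2, 6, 8, 3, 9, 0]
i: (SA[i-1],SA[i]) lcp shared
  1: (1,4) 0 ''
  2: (4,5) 1 'b'
  3: (5,7) 2 'bd'
  4: (7,2) 1 'b'
  5: (2,6) 0 ''
  6: (6,8) 1 'd'
  7: (8,3) 0 ''
  8: (3,9) 0 ''
  9: (9,0) 1 'f'

n(n+1)/2 = 10·11/2 = 55
Σ LCP = 0 + 0 + 1 + 2 + 1 + 0 + 1 + 0 + 0 + 1 = 6
distinct = 55 − 6 = 49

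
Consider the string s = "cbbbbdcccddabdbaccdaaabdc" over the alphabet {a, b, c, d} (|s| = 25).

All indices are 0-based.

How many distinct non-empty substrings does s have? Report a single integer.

rank | idx | suffix
   0 |  19 | aaabdc
   1 |  20 | aabdc
   2 |  11 | abdbaccdaaabdc
   3 |  21 | abdc
   4 |  15 | accdaaabdc
   5 |  14 | baccdaaabdc
   6 |   1 | bbbbdcccddabdbaccdaaabdc
   7 |   2 | bbbdcccddabdbaccdaaabdc
   8 |   3 | bbdcccddabdbaccdaaabdc
   9 |  12 | bdbaccdaaabdc
  10 |  22 | bdc
  11 |   4 | bdcccddabdbaccdaaabdc
  12 |  24 | c
  13 |   0 | cbbbbdcccddabdbaccdaaabdc
  14 |   6 | cccddabdbaccdaaabdc
  15 |  16 | ccdaaabdc
  16 |   7 | ccddabdbaccdaaabdc
  17 |  17 | cdaaabdc
  18 |   8 | cddabdbaccdaaabdc
  19 |  18 | daaabdc
  20 |  10 | dabdbaccdaaabdc
  21 |  13 | dbaccdaaabdc
  22 |  23 | dc
  23 |   5 | dcccddabdbaccdaaabdc
  24 |   9 | ddabdbaccdaaabdc

SA = [19, 20, 11, 21, 15, 14, 1, 2, 3, 12, 22, 4, 24, 0, 6, 16, 7, 17, 8, 18, 10, 13, 23, 5, 9]
rank  pair      lcp
   1  s[19:],s[20:]  2  'aa'
   2  s[20:],s[11:]  1  'a'
   3  s[11:],s[21:]  3  'abd'
   4  s[21:],s[15:]  1  'a'
   5  s[15:],s[14:]  0  ''
   6  s[14:],s[1:]  1  'b'
   7  s[1:],s[2:]  3  'bbb'
   8  s[2:],s[3:]  2  'bb'
   9  s[3:],s[12:]  1  'b'
  10  s[12:],s[22:]  2  'bd'
  11  s[22:],s[4:]  3  'bdc'
  12  s[4:],s[24:]  0  ''
  13  s[24:],s[0:]  1  'c'
  14  s[0:],s[6:]  1  'c'
  15  s[6:],s[16:]  2  'cc'
  16  s[16:],s[7:]  3  'ccd'
  17  s[7:],s[17:]  1  'c'
  18  s[17:],s[8:]  2  'cd'
  19  s[8:],s[18:]  0  ''
  20  s[18:],s[10:]  2  'da'
  21  s[10:],s[13:]  1  'd'
  22  s[13:],s[23:]  1  'd'
  23  s[23:],s[5:]  2  'dc'
  24  s[5:],s[9:]  1  'd'

n(n+1)/2 = 25·26/2 = 325
Σ LCP = 0 + 2 + 1 + 3 + 1 + 0 + 1 + 3 + 2 + 1 + 2 + 3 + 0 + 1 + 1 + 2 + 3 + 1 + 2 + 0 + 2 + 1 + 1 + 2 + 1 = 36
distinct = 325 − 36 = 289

289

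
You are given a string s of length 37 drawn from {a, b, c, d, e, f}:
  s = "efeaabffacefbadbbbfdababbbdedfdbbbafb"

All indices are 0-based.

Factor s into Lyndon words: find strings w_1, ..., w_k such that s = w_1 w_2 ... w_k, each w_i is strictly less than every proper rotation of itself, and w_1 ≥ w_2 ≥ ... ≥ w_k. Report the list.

["ef", "e", "aabffacefbadbbbfdababbbdedfdbbbafb"]

emit factor 1: 'ef' (i=0, period=2)
emit factor 2: 'e' (i=2, period=1)
emit factor 3: 'aabffacefbadbbbfdababbbdedfdbbbafb' (i=3, period=34)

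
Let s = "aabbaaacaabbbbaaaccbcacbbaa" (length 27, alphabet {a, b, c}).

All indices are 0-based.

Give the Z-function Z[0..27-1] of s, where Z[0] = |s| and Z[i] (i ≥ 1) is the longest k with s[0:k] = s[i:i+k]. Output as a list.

Z[0]=27
i=1: fresh scan; Z[1]=1 extend→box=[1,2)
i=2: fresh scan; Z[2]=0
i=3: fresh scan; Z[3]=0
i=4: fresh scan; Z[4]=2 extend→box=[4,6)
i=5: min(r-i=1, Z[1]=1)=1; Z[5]=2 extend→box=[5,7)
i=6: min(r-i=1, Z[1]=1)=1; Z[6]=1
i=7: fresh scan; Z[7]=0
i=8: fresh scan; Z[8]=4 extend→box=[8,12)
i=9: min(r-i=3, Z[1]=1)=1; Z[9]=1
i=10: min(r-i=2, Z[2]=0)=0; Z[10]=0
i=11: min(r-i=1, Z[3]=0)=0; Z[11]=0
i=12: fresh scan; Z[12]=0
i=13: fresh scan; Z[13]=0
i=14: fresh scan; Z[14]=2 extend→box=[14,16)
i=15: min(r-i=1, Z[1]=1)=1; Z[15]=2 extend→box=[15,17)
i=16: min(r-i=1, Z[1]=1)=1; Z[16]=1
i=17: fresh scan; Z[17]=0
i=18: fresh scan; Z[18]=0
i=19: fresh scan; Z[19]=0
i=20: fresh scan; Z[20]=0
i=21: fresh scan; Z[21]=1 extend→box=[21,22)
i=22: fresh scan; Z[22]=0
i=23: fresh scan; Z[23]=0
i=24: fresh scan; Z[24]=0
i=25: fresh scan; Z[25]=2 extend→box=[25,27)
i=26: min(r-i=1, Z[1]=1)=1; Z[26]=1

[27, 1, 0, 0, 2, 2, 1, 0, 4, 1, 0, 0, 0, 0, 2, 2, 1, 0, 0, 0, 0, 1, 0, 0, 0, 2, 1]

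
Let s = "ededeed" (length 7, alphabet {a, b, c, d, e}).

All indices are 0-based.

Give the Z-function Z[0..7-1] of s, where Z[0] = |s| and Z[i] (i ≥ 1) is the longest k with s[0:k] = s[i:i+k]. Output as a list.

Z[0]=7
i=1: i≥r, start 0; Z[1]=0
i=2: i≥r, start 0; Z[2]=3 extend→box=[2,5)
i=3: min(r-i=2, Z[1]=0)=0; Z[3]=0
i=4: min(r-i=1, Z[2]=3)=1; Z[4]=1
i=5: i≥r, start 0; Z[5]=2 extend→box=[5,7)
i=6: min(r-i=1, Z[1]=0)=0; Z[6]=0

[7, 0, 3, 0, 1, 2, 0]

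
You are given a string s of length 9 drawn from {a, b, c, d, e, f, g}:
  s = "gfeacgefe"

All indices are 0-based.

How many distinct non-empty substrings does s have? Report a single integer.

sorted suffixes:
  #0 SA[0]=3  'acgefe'
  #1 SA[1]=4  'cgefe'
  #2 SA[2]=8  'e'
  #3 SA[3]=2  'eacgefe'
  #4 SA[4]=6  'efe'
  #5 SA[5]=7  'fe'
  #6 SA[6]=1  'feacgefe'
  #7 SA[7]=5  'gefe'
  #8 SA[8]=0  'gfeacgefe'

SA = [3, 4, 8, 2, 6, 7, 1, 5, 0]
[i] adj suffixes → lcp
  [1] 3/4 → 0 ('')
  [2] 4/8 → 0 ('')
  [3] 8/2 → 1 ('e')
  [4] 2/6 → 1 ('e')
  [5] 6/7 → 0 ('')
  [6] 7/1 → 2 ('fe')
  [7] 1/5 → 0 ('')
  [8] 5/0 → 1 ('g')

n(n+1)/2 = 9·10/2 = 45
Σ LCP = 0 + 0 + 0 + 1 + 1 + 0 + 2 + 0 + 1 = 5
distinct = 45 − 5 = 40

40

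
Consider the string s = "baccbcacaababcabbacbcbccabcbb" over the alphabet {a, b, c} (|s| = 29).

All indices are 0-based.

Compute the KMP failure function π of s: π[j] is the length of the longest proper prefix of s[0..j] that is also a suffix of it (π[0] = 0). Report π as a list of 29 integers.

π[0] = 0
j=1 s[j]='a': π[1]=0 (border '')
j=2 s[j]='c': π[2]=0 (border '')
j=3 s[j]='c': π[3]=0 (border '')
j=4 s[j]='b': π[4]=1 (border 'b')
j=5 s[j]='c': k: 1→0; π[5]=0 (border '')
j=6 s[j]='a': π[6]=0 (border '')
j=7 s[j]='c': π[7]=0 (border '')
j=8 s[j]='a': π[8]=0 (border '')
j=9 s[j]='a': π[9]=0 (border '')
j=10 s[j]='b': π[10]=1 (border 'b')
j=11 s[j]='a': π[11]=2 (border 'ba')
j=12 s[j]='b': k: 2→0; π[12]=1 (border 'b')
j=13 s[j]='c': k: 1→0; π[13]=0 (border '')
j=14 s[j]='a': π[14]=0 (border '')
j=15 s[j]='b': π[15]=1 (border 'b')
j=16 s[j]='b': k: 1→0; π[16]=1 (border 'b')
j=17 s[j]='a': π[17]=2 (border 'ba')
j=18 s[j]='c': π[18]=3 (border 'bac')
j=19 s[j]='b': k: 3→0; π[19]=1 (border 'b')
j=20 s[j]='c': k: 1→0; π[20]=0 (border '')
j=21 s[j]='b': π[21]=1 (border 'b')
j=22 s[j]='c': k: 1→0; π[22]=0 (border '')
j=23 s[j]='c': π[23]=0 (border '')
j=24 s[j]='a': π[24]=0 (border '')
j=25 s[j]='b': π[25]=1 (border 'b')
j=26 s[j]='c': k: 1→0; π[26]=0 (border '')
j=27 s[j]='b': π[27]=1 (border 'b')
j=28 s[j]='b': k: 1→0; π[28]=1 (border 'b')

[0, 0, 0, 0, 1, 0, 0, 0, 0, 0, 1, 2, 1, 0, 0, 1, 1, 2, 3, 1, 0, 1, 0, 0, 0, 1, 0, 1, 1]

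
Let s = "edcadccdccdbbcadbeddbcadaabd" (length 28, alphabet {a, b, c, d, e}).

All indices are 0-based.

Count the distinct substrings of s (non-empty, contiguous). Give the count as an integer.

364

rank→(start, suffix):
  0 → (24, 'aabd')
  1 → (25, 'abd')
  2 → (22, 'adaabd')
  3 → (14, 'adbeddbcadaabd')
  4 → (3, 'adccdccdbbcadbeddbcadaabd')
  5 → (11, 'bbcadbeddbcadaabd')
  6 → (20, 'bcadaabd')
  7 → (12, 'bcadbeddbcadaabd')
  8 → (26, 'bd')
  9 → (16, 'beddbcadaabd')
  10 → (21, 'cadaabd')
  11 → (13, 'cadbeddbcadaabd')
  12 → (2, 'cadccdccdbbcadbeddbcadaabd')
  13 → (8, 'ccdbbcadbeddbcadaabd')
  14 → (5, 'ccdccdbbcadbeddbcadaabd')
  15 → (9, 'cdbbcadbeddbcadaabd')
  16 → (6, 'cdccdbbcadbeddbcadaabd')
  17 → (27, 'd')
  18 → (23, 'daabd')
  19 → (10, 'dbbcadbeddbcadaabd')
  20 → (19, 'dbcadaabd')
  21 → (15, 'dbeddbcadaabd')
  22 → (1, 'dcadccdccdbbcadbeddbcadaabd')
  23 → (7, 'dccdbbcadbeddbcadaabd')
  24 → (4, 'dccdccdbbcadbeddbcadaabd')
  25 → (18, 'ddbcadaabd')
  26 → (0, 'edcadccdccdbbcadbeddbcadaabd')
  27 → (17, 'eddbcadaabd')

SA = [24, 25, 22, 14, 3, 11, 20, 12, 26, 16, 21, 13, 2, 8, 5, 9, 6, 27, 23, 10, 19, 15, 1, 7, 4, 18, 0, 17]
[i] adj suffixes → lcp
  [1] 24/25 → 1 ('a')
  [2] 25/22 → 1 ('a')
  [3] 22/14 → 2 ('ad')
  [4] 14/3 → 2 ('ad')
  [5] 3/11 → 0 ('')
  [6] 11/20 → 1 ('b')
  [7] 20/12 → 4 ('bcad')
  [8] 12/26 → 1 ('b')
  [9] 26/16 → 1 ('b')
  [10] 16/21 → 0 ('')
  [11] 21/13 → 3 ('cad')
  [12] 13/2 → 3 ('cad')
  [13] 2/8 → 1 ('c')
  [14] 8/5 → 3 ('ccd')
  [15] 5/9 → 1 ('c')
  [16] 9/6 → 2 ('cd')
  [17] 6/27 → 0 ('')
  [18] 27/23 → 1 ('d')
  [19] 23/10 → 1 ('d')
  [20] 10/19 → 2 ('db')
  [21] 19/15 → 2 ('db')
  [22] 15/1 → 1 ('d')
  [23] 1/7 → 2 ('dc')
  [24] 7/4 → 4 ('dccd')
  [25] 4/18 → 1 ('d')
  [26] 18/0 → 0 ('')
  [27] 0/17 → 2 ('ed')

n(n+1)/2 = 28·29/2 = 406
Σ LCP = 0 + 1 + 1 + 2 + 2 + 0 + 1 + 4 + 1 + 1 + 0 + 3 + 3 + 1 + 3 + 1 + 2 + 0 + 1 + 1 + 2 + 2 + 1 + 2 + 4 + 1 + 0 + 2 = 42
distinct = 406 − 42 = 364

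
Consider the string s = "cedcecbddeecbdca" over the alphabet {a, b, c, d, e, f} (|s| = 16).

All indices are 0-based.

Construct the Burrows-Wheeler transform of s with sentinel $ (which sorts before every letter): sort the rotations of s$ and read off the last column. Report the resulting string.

rank  rotation           last
    0  $cedcecbddeecbdca  a
    1  a$cedcecbddeecbdc  c
    2  bdca$cedcecbddeec  c
    3  bddeecbdca$cedcec  c
    4  ca$cedcecbddeecbd  d
    5  cbdca$cedcecbddee  e
    6  cbddeecbdca$cedce  e
    7  cecbddeecbdca$ced  d
    8  cedcecbddeecbdca$  $
    9  dca$cedcecbddeecb  b
   10  dcecbddeecbdca$ce  e
   11  ddeecbdca$cedcecb  b
   12  deecbdca$cedcecbd  d
   13  ecbdca$cedcecbdde  e
   14  ecbddeecbdca$cedc  c
   15  edcecbddeecbdca$c  c
   16  eecbdca$cedcecbdd  d

acccdeed$bebdeccd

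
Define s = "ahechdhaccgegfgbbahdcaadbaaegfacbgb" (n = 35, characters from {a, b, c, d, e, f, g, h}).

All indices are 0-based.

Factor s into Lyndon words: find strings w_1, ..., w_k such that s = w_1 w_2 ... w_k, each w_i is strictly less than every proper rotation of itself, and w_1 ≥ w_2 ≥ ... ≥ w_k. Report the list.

emit factor 1: 'ahechdh' (i=0, period=7)
emit factor 2: 'accgegfgbbahdc' (i=7, period=14)
emit factor 3: 'aadbaaegfacbgb' (i=21, period=14)

["ahechdh", "accgegfgbbahdc", "aadbaaegfacbgb"]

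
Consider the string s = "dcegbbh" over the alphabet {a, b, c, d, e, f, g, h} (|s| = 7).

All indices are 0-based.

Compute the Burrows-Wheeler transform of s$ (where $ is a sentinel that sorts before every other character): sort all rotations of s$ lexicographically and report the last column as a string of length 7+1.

hgbd$ceb

rank  rotation  last
    0  $dcegbbh  h
    1  bbh$dceg  g
    2  bh$dcegb  b
    3  cegbbh$d  d
    4  dcegbbh$  $
    5  egbbh$dc  c
    6  gbbh$dce  e
    7  h$dcegbb  b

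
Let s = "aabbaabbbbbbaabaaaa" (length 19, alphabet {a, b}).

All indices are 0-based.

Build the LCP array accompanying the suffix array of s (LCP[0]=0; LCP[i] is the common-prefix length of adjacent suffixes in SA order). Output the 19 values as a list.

[0, 1, 2, 3, 2, 3, 4, 1, 2, 3, 0, 3, 4, 1, 5, 2, 3, 4, 5]

rank→(start, suffix):
  0 → (18, 'a')
  1 → (17, 'aa')
  2 → (16, 'aaa')
  3 → (15, 'aaaa')
  4 → (12, 'aabaaaa')
  5 → (0, 'aabbaabbbbbbaabaaaa')
  6 → (4, 'aabbbbbbaabaaaa')
  7 → (13, 'abaaaa')
  8 → (1, 'abbaabbbbbbaabaaaa')
  9 → (5, 'abbbbbbaabaaaa')
  10 → (14, 'baaaa')
  11 → (11, 'baabaaaa')
  12 → (3, 'baabbbbbbaabaaaa')
  13 → (10, 'bbaabaaaa')
  14 → (2, 'bbaabbbbbbaabaaaa')
  15 → (9, 'bbbaabaaaa')
  16 → (8, 'bbbbaabaaaa')
  17 → (7, 'bbbbbaabaaaa')
  18 → (6, 'bbbbbbaabaaaa')

SA = [18, 17, 16, 15, 12, 0, 4, 13, 1, 5, 14, 11, 3, 10, 2, 9, 8, 7, 6]
[i] adj suffixes → lcp
  [1] 18/17 → 1 ('a')
  [2] 17/16 → 2 ('aa')
  [3] 16/15 → 3 ('aaa')
  [4] 15/12 → 2 ('aa')
  [5] 12/0 → 3 ('aab')
  [6] 0/4 → 4 ('aabb')
  [7] 4/13 → 1 ('a')
  [8] 13/1 → 2 ('ab')
  [9] 1/5 → 3 ('abb')
  [10] 5/14 → 0 ('')
  [11] 14/11 → 3 ('baa')
  [12] 11/3 → 4 ('baab')
  [13] 3/10 → 1 ('b')
  [14] 10/2 → 5 ('bbaab')
  [15] 2/9 → 2 ('bb')
  [16] 9/8 → 3 ('bbb')
  [17] 8/7 → 4 ('bbbb')
  [18] 7/6 → 5 ('bbbbb')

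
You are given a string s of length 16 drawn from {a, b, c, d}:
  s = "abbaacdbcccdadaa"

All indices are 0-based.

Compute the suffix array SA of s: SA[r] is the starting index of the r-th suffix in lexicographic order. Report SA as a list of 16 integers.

[15, 14, 3, 0, 4, 12, 2, 1, 7, 8, 9, 10, 5, 13, 11, 6]

rank→(start, suffix):
  0 → (15, 'a')
  1 → (14, 'aa')
  2 → (3, 'aacdbcccdadaa')
  3 → (0, 'abbaacdbcccdadaa')
  4 → (4, 'acdbcccdadaa')
  5 → (12, 'adaa')
  6 → (2, 'baacdbcccdadaa')
  7 → (1, 'bbaacdbcccdadaa')
  8 → (7, 'bcccdadaa')
  9 → (8, 'cccdadaa')
  10 → (9, 'ccdadaa')
  11 → (10, 'cdadaa')
  12 → (5, 'cdbcccdadaa')
  13 → (13, 'daa')
  14 → (11, 'dadaa')
  15 → (6, 'dbcccdadaa')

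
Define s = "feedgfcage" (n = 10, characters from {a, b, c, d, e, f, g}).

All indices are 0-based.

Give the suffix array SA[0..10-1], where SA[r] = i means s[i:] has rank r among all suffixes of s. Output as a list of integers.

rank→(start, suffix):
  0 → (7, 'age')
  1 → (6, 'cage')
  2 → (3, 'dgfcage')
  3 → (9, 'e')
  4 → (2, 'edgfcage')
  5 → (1, 'eedgfcage')
  6 → (5, 'fcage')
  7 → (0, 'feedgfcage')
  8 → (8, 'ge')
  9 → (4, 'gfcage')

[7, 6, 3, 9, 2, 1, 5, 0, 8, 4]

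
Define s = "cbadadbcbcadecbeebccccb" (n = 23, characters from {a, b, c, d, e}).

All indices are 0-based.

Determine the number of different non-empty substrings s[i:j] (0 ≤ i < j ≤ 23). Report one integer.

248

rank→(start, suffix):
  0 → (2, 'adadbcbcadecbeebccccb')
  1 → (4, 'adbcbcadecbeebccccb')
  2 → (10, 'adecbeebccccb')
  3 → (22, 'b')
  4 → (1, 'badadbcbcadecbeebccccb')
  5 → (8, 'bcadecbeebccccb')
  6 → (6, 'bcbcadecbeebccccb')
  7 → (17, 'bccccb')
  8 → (14, 'beebccccb')
  9 → (9, 'cadecbeebccccb')
  10 → (21, 'cb')
  11 → (0, 'cbadadbcbcadecbeebccccb')
  12 → (7, 'cbcadecbeebccccb')
  13 → (13, 'cbeebccccb')
  14 → (20, 'ccb')
  15 → (19, 'cccb')
  16 → (18, 'ccccb')
  17 → (3, 'dadbcbcadecbeebccccb')
  18 → (5, 'dbcbcadecbeebccccb')
  19 → (11, 'decbeebccccb')
  20 → (16, 'ebccccb')
  21 → (12, 'ecbeebccccb')
  22 → (15, 'eebccccb')

SA = [2, 4, 10, 22, 1, 8, 6, 17, 14, 9, 21, 0, 7, 13, 20, 19, 18, 3, 5, 11, 16, 12, 15]
rank  pair      lcp
   1  s[2:],s[4:]  2  'ad'
   2  s[4:],s[10:]  2  'ad'
   3  s[10:],s[22:]  0  ''
   4  s[22:],s[1:]  1  'b'
   5  s[1:],s[8:]  1  'b'
   6  s[8:],s[6:]  2  'bc'
   7  s[6:],s[17:]  2  'bc'
   8  s[17:],s[14:]  1  'b'
   9  s[14:],s[9:]  0  ''
  10  s[9:],s[21:]  1  'c'
  11  s[21:],s[0:]  2  'cb'
  12  s[0:],s[7:]  2  'cb'
  13  s[7:],s[13:]  2  'cb'
  14  s[13:],s[20:]  1  'c'
  15  s[20:],s[19:]  2  'cc'
  16  s[19:],s[18:]  3  'ccc'
  17  s[18:],s[3:]  0  ''
  18  s[3:],s[5:]  1  'd'
  19  s[5:],s[11:]  1  'd'
  20  s[11:],s[16:]  0  ''
  21  s[16:],s[12:]  1  'e'
  22  s[12:],s[15:]  1  'e'

n(n+1)/2 = 23·24/2 = 276
Σ LCP = 0 + 2 + 2 + 0 + 1 + 1 + 2 + 2 + 1 + 0 + 1 + 2 + 2 + 2 + 1 + 2 + 3 + 0 + 1 + 1 + 0 + 1 + 1 = 28
distinct = 276 − 28 = 248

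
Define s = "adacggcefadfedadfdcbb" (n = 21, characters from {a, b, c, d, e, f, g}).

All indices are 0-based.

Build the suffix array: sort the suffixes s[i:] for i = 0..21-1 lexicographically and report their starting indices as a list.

sorted suffixes:
  #0 SA[0]=2  'acggcefadfedadfdcbb'
  #1 SA[1]=0  'adacggcefadfedadfdcbb'
  #2 SA[2]=14  'adfdcbb'
  #3 SA[3]=9  'adfedadfdcbb'
  #4 SA[4]=20  'b'
  #5 SA[5]=19  'bb'
  #6 SA[6]=18  'cbb'
  #7 SA[7]=6  'cefadfedadfdcbb'
  #8 SA[8]=3  'cggcefadfedadfdcbb'
  #9 SA[9]=1  'dacggcefadfedadfdcbb'
  #10 SA[10]=13  'dadfdcbb'
  #11 SA[11]=17  'dcbb'
  #12 SA[12]=15  'dfdcbb'
  #13 SA[13]=10  'dfedadfdcbb'
  #14 SA[14]=12  'edadfdcbb'
  #15 SA[15]=7  'efadfedadfdcbb'
  #16 SA[16]=8  'fadfedadfdcbb'
  #17 SA[17]=16  'fdcbb'
  #18 SA[18]=11  'fedadfdcbb'
  #19 SA[19]=5  'gcefadfedadfdcbb'
  #20 SA[20]=4  'ggcefadfedadfdcbb'

[2, 0, 14, 9, 20, 19, 18, 6, 3, 1, 13, 17, 15, 10, 12, 7, 8, 16, 11, 5, 4]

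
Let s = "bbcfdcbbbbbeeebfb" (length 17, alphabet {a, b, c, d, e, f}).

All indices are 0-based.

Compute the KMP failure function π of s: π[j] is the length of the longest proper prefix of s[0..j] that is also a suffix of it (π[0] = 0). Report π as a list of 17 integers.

π[0] = 0
j=1 s[j]='b': π[1]=1 (border 'b')
j=2 s[j]='c': k: 1→0; π[2]=0 (border '')
j=3 s[j]='f': π[3]=0 (border '')
j=4 s[j]='d': π[4]=0 (border '')
j=5 s[j]='c': π[5]=0 (border '')
j=6 s[j]='b': π[6]=1 (border 'b')
j=7 s[j]='b': π[7]=2 (border 'bb')
j=8 s[j]='b': k: 2→1; π[8]=2 (border 'bb')
j=9 s[j]='b': k: 2→1; π[9]=2 (border 'bb')
j=10 s[j]='b': k: 2→1; π[10]=2 (border 'bb')
j=11 s[j]='e': k: 2→1→0; π[11]=0 (border '')
j=12 s[j]='e': π[12]=0 (border '')
j=13 s[j]='e': π[13]=0 (border '')
j=14 s[j]='b': π[14]=1 (border 'b')
j=15 s[j]='f': k: 1→0; π[15]=0 (border '')
j=16 s[j]='b': π[16]=1 (border 'b')

[0, 1, 0, 0, 0, 0, 1, 2, 2, 2, 2, 0, 0, 0, 1, 0, 1]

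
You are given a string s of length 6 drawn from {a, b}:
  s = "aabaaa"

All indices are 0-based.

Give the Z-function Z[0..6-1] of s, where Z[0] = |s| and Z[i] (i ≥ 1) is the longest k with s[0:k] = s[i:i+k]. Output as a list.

Z[0]=6
i=1: fresh scan; Z[1]=1 grow→box=[1,2)
i=2: fresh scan; Z[2]=0
i=3: fresh scan; Z[3]=2 grow→box=[3,5)
i=4: min(r-i=1, Z[1]=1)=1; Z[4]=2 grow→box=[4,6)
i=5: min(r-i=1, Z[1]=1)=1; Z[5]=1

[6, 1, 0, 2, 2, 1]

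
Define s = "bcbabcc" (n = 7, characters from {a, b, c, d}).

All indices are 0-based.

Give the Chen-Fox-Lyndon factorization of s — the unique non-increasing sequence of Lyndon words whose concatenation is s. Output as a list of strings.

emit factor 1: 'bc' (i=0, period=2)
emit factor 2: 'b' (i=2, period=1)
emit factor 3: 'abcc' (i=3, period=4)

["bc", "b", "abcc"]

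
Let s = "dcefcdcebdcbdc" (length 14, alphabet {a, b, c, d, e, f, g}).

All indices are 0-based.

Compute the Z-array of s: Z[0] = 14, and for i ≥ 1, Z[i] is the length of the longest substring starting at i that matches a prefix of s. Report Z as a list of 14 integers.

[14, 0, 0, 0, 0, 3, 0, 0, 0, 2, 0, 0, 2, 0]

Z[0]=14
i=1: outside box; Z[1]=0
i=2: outside box; Z[2]=0
i=3: outside box; Z[3]=0
i=4: outside box; Z[4]=0
i=5: outside box; Z[5]=3 extend→box=[5,8)
i=6: min(r-i=2, Z[1]=0)=0; Z[6]=0
i=7: min(r-i=1, Z[2]=0)=0; Z[7]=0
i=8: outside box; Z[8]=0
i=9: outside box; Z[9]=2 extend→box=[9,11)
i=10: min(r-i=1, Z[1]=0)=0; Z[10]=0
i=11: outside box; Z[11]=0
i=12: outside box; Z[12]=2 extend→box=[12,14)
i=13: min(r-i=1, Z[1]=0)=0; Z[13]=0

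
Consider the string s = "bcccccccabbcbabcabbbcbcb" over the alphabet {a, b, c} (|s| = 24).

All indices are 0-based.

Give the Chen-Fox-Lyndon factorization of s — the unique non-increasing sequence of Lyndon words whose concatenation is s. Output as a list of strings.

emit factor 1: 'bccccccc' (i=0, period=8)
emit factor 2: 'abbcbabc' (i=8, period=8)
emit factor 3: 'abbbcbcb' (i=16, period=8)

["bccccccc", "abbcbabc", "abbbcbcb"]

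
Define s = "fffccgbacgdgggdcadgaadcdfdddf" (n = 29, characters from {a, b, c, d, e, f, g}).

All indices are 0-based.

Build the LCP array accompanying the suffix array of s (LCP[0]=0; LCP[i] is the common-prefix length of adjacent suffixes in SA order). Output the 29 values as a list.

rank→(start, suffix):
  0 → (19, 'aadcdfdddf')
  1 → (7, 'acgdgggdcadgaadcdfdddf')
  2 → (20, 'adcdfdddf')
  3 → (16, 'adgaadcdfdddf')
  4 → (6, 'bacgdgggdcadgaadcdfdddf')
  5 → (15, 'cadgaadcdfdddf')
  6 → (3, 'ccgbacgdgggdcadgaadcdfdddf')
  7 → (22, 'cdfdddf')
  8 → (4, 'cgbacgdgggdcadgaadcdfdddf')
  9 → (8, 'cgdgggdcadgaadcdfdddf')
  10 → (14, 'dcadgaadcdfdddf')
  11 → (21, 'dcdfdddf')
  12 → (25, 'dddf')
  13 → (26, 'ddf')
  14 → (27, 'df')
  15 → (23, 'dfdddf')
  16 → (17, 'dgaadcdfdddf')
  17 → (10, 'dgggdcadgaadcdfdddf')
  18 → (28, 'f')
  19 → (2, 'fccgbacgdgggdcadgaadcdfdddf')
  20 → (24, 'fdddf')
  21 → (1, 'ffccgbacgdgggdcadgaadcdfdddf')
  22 → (0, 'fffccgbacgdgggdcadgaadcdfdddf')
  23 → (18, 'gaadcdfdddf')
  24 → (5, 'gbacgdgggdcadgaadcdfdddf')
  25 → (13, 'gdcadgaadcdfdddf')
  26 → (9, 'gdgggdcadgaadcdfdddf')
  27 → (12, 'ggdcadgaadcdfdddf')
  28 → (11, 'gggdcadgaadcdfdddf')

SA = [19, 7, 20, 16, 6, 15, 3, 22, 4, 8, 14, 21, 25, 26, 27, 23, 17, 10, 28, 2, 24, 1, 0, 18, 5, 13, 9, 12, 11]
[i] adj suffixes → lcp
  [1] 19/7 → 1 ('a')
  [2] 7/20 → 1 ('a')
  [3] 20/16 → 2 ('ad')
  [4] 16/6 → 0 ('')
  [5] 6/15 → 0 ('')
  [6] 15/3 → 1 ('c')
  [7] 3/22 → 1 ('c')
  [8] 22/4 → 1 ('c')
  [9] 4/8 → 2 ('cg')
  [10] 8/14 → 0 ('')
  [11] 14/21 → 2 ('dc')
  [12] 21/25 → 1 ('d')
  [13] 25/26 → 2 ('dd')
  [14] 26/27 → 1 ('d')
  [15] 27/23 → 2 ('df')
  [16] 23/17 → 1 ('d')
  [17] 17/10 → 2 ('dg')
  [18] 10/28 → 0 ('')
  [19] 28/2 → 1 ('f')
  [20] 2/24 → 1 ('f')
  [21] 24/1 → 1 ('f')
  [22] 1/0 → 2 ('ff')
  [23] 0/18 → 0 ('')
  [24] 18/5 → 1 ('g')
  [25] 5/13 → 1 ('g')
  [26] 13/9 → 2 ('gd')
  [27] 9/12 → 1 ('g')
  [28] 12/11 → 2 ('gg')

[0, 1, 1, 2, 0, 0, 1, 1, 1, 2, 0, 2, 1, 2, 1, 2, 1, 2, 0, 1, 1, 1, 2, 0, 1, 1, 2, 1, 2]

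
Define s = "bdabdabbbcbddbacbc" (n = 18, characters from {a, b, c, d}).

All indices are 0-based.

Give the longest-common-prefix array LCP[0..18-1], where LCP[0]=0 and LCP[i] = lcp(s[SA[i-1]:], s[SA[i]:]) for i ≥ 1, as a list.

sorted suffixes:
  #0 SA[0]=5  'abbbcbddbacbc'
  #1 SA[1]=2  'abdabbbcbddbacbc'
  #2 SA[2]=14  'acbc'
  #3 SA[3]=13  'bacbc'
  #4 SA[4]=6  'bbbcbddbacbc'
  #5 SA[5]=7  'bbcbddbacbc'
  #6 SA[6]=16  'bc'
  #7 SA[7]=8  'bcbddbacbc'
  #8 SA[8]=3  'bdabbbcbddbacbc'
  #9 SA[9]=0  'bdabdabbbcbddbacbc'
  #10 SA[10]=10  'bddbacbc'
  #11 SA[11]=17  'c'
  #12 SA[12]=15  'cbc'
  #13 SA[13]=9  'cbddbacbc'
  #14 SA[14]=4  'dabbbcbddbacbc'
  #15 SA[15]=1  'dabdabbbcbddbacbc'
  #16 SA[16]=12  'dbacbc'
  #17 SA[17]=11  'ddbacbc'

SA = [5, 2, 14, 13, 6, 7, 16, 8, 3, 0, 10, 17, 15, 9, 4, 1, 12, 11]
[i] adj suffixes → lcp
  [1] 5/2 → 2 ('ab')
  [2] 2/14 → 1 ('a')
  [3] 14/13 → 0 ('')
  [4] 13/6 → 1 ('b')
  [5] 6/7 → 2 ('bb')
  [6] 7/16 → 1 ('b')
  [7] 16/8 → 2 ('bc')
  [8] 8/3 → 1 ('b')
  [9] 3/0 → 4 ('bdab')
  [10] 0/10 → 2 ('bd')
  [11] 10/17 → 0 ('')
  [12] 17/15 → 1 ('c')
  [13] 15/9 → 2 ('cb')
  [14] 9/4 → 0 ('')
  [15] 4/1 → 3 ('dab')
  [16] 1/12 → 1 ('d')
  [17] 12/11 → 1 ('d')

[0, 2, 1, 0, 1, 2, 1, 2, 1, 4, 2, 0, 1, 2, 0, 3, 1, 1]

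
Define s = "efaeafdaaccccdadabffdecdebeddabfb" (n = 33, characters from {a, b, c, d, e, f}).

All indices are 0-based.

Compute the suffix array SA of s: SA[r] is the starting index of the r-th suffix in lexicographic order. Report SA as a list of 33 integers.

rank→(start, suffix):
  0 → (7, 'aaccccdadabffdecdebeddabfb')
  1 → (29, 'abfb')
  2 → (16, 'abffdecdebeddabfb')
  3 → (8, 'accccdadabffdecdebeddabfb')
  4 → (14, 'adabffdecdebeddabfb')
  5 → (2, 'aeafdaaccccdadabffdecdebeddabfb')
  6 → (4, 'afdaaccccdadabffdecdebeddabfb')
  7 → (32, 'b')
  8 → (25, 'beddabfb')
  9 → (30, 'bfb')
  10 → (17, 'bffdecdebeddabfb')
  11 → (9, 'ccccdadabffdecdebeddabfb')
  12 → (10, 'cccdadabffdecdebeddabfb')
  13 → (11, 'ccdadabffdecdebeddabfb')
  14 → (12, 'cdadabffdecdebeddabfb')
  15 → (22, 'cdebeddabfb')
  16 → (6, 'daaccccdadabffdecdebeddabfb')
  17 → (28, 'dabfb')
  18 → (15, 'dabffdecdebeddabfb')
  19 → (13, 'dadabffdecdebeddabfb')
  20 → (27, 'ddabfb')
  21 → (23, 'debeddabfb')
  22 → (20, 'decdebeddabfb')
  23 → (3, 'eafdaaccccdadabffdecdebeddabfb')
  24 → (24, 'ebeddabfb')
  25 → (21, 'ecdebeddabfb')
  26 → (26, 'eddabfb')
  27 → (0, 'efaeafdaaccccdadabffdecdebeddabfb')
  28 → (1, 'faeafdaaccccdadabffdecdebeddabfb')
  29 → (31, 'fb')
  30 → (5, 'fdaaccccdadabffdecdebeddabfb')
  31 → (19, 'fdecdebeddabfb')
  32 → (18, 'ffdecdebeddabfb')

[7, 29, 16, 8, 14, 2, 4, 32, 25, 30, 17, 9, 10, 11, 12, 22, 6, 28, 15, 13, 27, 23, 20, 3, 24, 21, 26, 0, 1, 31, 5, 19, 18]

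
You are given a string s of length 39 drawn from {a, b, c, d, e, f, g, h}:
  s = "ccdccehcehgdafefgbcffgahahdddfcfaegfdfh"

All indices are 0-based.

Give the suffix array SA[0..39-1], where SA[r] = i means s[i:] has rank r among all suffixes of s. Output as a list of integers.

rank→(start, suffix):
  0 → (32, 'aegfdfh')
  1 → (12, 'afefgbcffgahahdddfcfaegfdfh')
  2 → (22, 'ahahdddfcfaegfdfh')
  3 → (24, 'ahdddfcfaegfdfh')
  4 → (17, 'bcffgahahdddfcfaegfdfh')
  5 → (0, 'ccdccehcehgdafefgbcffgahahdddfcfaegfdfh')
  6 → (3, 'ccehcehgdafefgbcffgahahdddfcfaegfdfh')
  7 → (1, 'cdccehcehgdafefgbcffgahahdddfcfaegfdfh')
  8 → (4, 'cehcehgdafefgbcffgahahdddfcfaegfdfh')
  9 → (7, 'cehgdafefgbcffgahahdddfcfaegfdfh')
  10 → (30, 'cfaegfdfh')
  11 → (18, 'cffgahahdddfcfaegfdfh')
  12 → (11, 'dafefgbcffgahahdddfcfaegfdfh')
  13 → (2, 'dccehcehgdafefgbcffgahahdddfcfaegfdfh')
  14 → (26, 'dddfcfaegfdfh')
  15 → (27, 'ddfcfaegfdfh')
  16 → (28, 'dfcfaegfdfh')
  17 → (36, 'dfh')
  18 → (14, 'efgbcffgahahdddfcfaegfdfh')
  19 → (33, 'egfdfh')
  20 → (5, 'ehcehgdafefgbcffgahahdddfcfaegfdfh')
  21 → (8, 'ehgdafefgbcffgahahdddfcfaegfdfh')
  22 → (31, 'faegfdfh')
  23 → (29, 'fcfaegfdfh')
  24 → (35, 'fdfh')
  25 → (13, 'fefgbcffgahahdddfcfaegfdfh')
  26 → (19, 'ffgahahdddfcfaegfdfh')
  27 → (20, 'fgahahdddfcfaegfdfh')
  28 → (15, 'fgbcffgahahdddfcfaegfdfh')
  29 → (37, 'fh')
  30 → (21, 'gahahdddfcfaegfdfh')
  31 → (16, 'gbcffgahahdddfcfaegfdfh')
  32 → (10, 'gdafefgbcffgahahdddfcfaegfdfh')
  33 → (34, 'gfdfh')
  34 → (38, 'h')
  35 → (23, 'hahdddfcfaegfdfh')
  36 → (6, 'hcehgdafefgbcffgahahdddfcfaegfdfh')
  37 → (25, 'hdddfcfaegfdfh')
  38 → (9, 'hgdafefgbcffgahahdddfcfaegfdfh')

[32, 12, 22, 24, 17, 0, 3, 1, 4, 7, 30, 18, 11, 2, 26, 27, 28, 36, 14, 33, 5, 8, 31, 29, 35, 13, 19, 20, 15, 37, 21, 16, 10, 34, 38, 23, 6, 25, 9]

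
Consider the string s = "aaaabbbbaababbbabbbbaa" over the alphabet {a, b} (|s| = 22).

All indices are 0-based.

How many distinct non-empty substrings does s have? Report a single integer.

rank→(start, suffix):
  0 → (21, 'a')
  1 → (20, 'aa')
  2 → (0, 'aaaabbbbaababbbabbbbaa')
  3 → (1, 'aaabbbbaababbbabbbbaa')
  4 → (8, 'aababbbabbbbaa')
  5 → (2, 'aabbbbaababbbabbbbaa')
  6 → (9, 'ababbbabbbbaa')
  7 → (11, 'abbbabbbbaa')
  8 → (15, 'abbbbaa')
  9 → (3, 'abbbbaababbbabbbbaa')
  10 → (19, 'baa')
  11 → (7, 'baababbbabbbbaa')
  12 → (10, 'babbbabbbbaa')
  13 → (14, 'babbbbaa')
  14 → (18, 'bbaa')
  15 → (6, 'bbaababbbabbbbaa')
  16 → (13, 'bbabbbbaa')
  17 → (17, 'bbbaa')
  18 → (5, 'bbbaababbbabbbbaa')
  19 → (12, 'bbbabbbbaa')
  20 → (16, 'bbbbaa')
  21 → (4, 'bbbbaababbbabbbbaa')

SA = [21, 20, 0, 1, 8, 2, 9, 11, 15, 3, 19, 7, 10, 14, 18, 6, 13, 17, 5, 12, 16, 4]
rank  pair      lcp
   1  s[21:],s[20:]  1  'a'
   2  s[20:],s[0:]  2  'aa'
   3  s[0:],s[1:]  3  'aaa'
   4  s[1:],s[8:]  2  'aa'
   5  s[8:],s[2:]  3  'aab'
   6  s[2:],s[9:]  1  'a'
   7  s[9:],s[11:]  2  'ab'
   8  s[11:],s[15:]  4  'abbb'
   9  s[15:],s[3:]  7  'abbbbaa'
  10  s[3:],s[19:]  0  ''
  11  s[19:],s[7:]  3  'baa'
  12  s[7:],s[10:]  2  'ba'
  13  s[10:],s[14:]  5  'babbb'
  14  s[14:],s[18:]  1  'b'
  15  s[18:],s[6:]  4  'bbaa'
  16  s[6:],s[13:]  3  'bba'
  17  s[13:],s[17:]  2  'bb'
  18  s[17:],s[5:]  5  'bbbaa'
  19  s[5:],s[12:]  4  'bbba'
  20  s[12:],s[16:]  3  'bbb'
  21  s[16:],s[4:]  6  'bbbbaa'

n(n+1)/2 = 22·23/2 = 253
Σ LCP = 0 + 1 + 2 + 3 + 2 + 3 + 1 + 2 + 4 + 7 + 0 + 3 + 2 + 5 + 1 + 4 + 3 + 2 + 5 + 4 + 3 + 6 = 63
distinct = 253 − 63 = 190

190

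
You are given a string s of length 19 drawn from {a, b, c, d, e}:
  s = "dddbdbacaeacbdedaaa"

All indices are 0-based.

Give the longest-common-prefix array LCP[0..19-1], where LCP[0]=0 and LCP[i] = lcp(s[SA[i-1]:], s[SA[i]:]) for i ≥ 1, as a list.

[0, 1, 2, 1, 2, 1, 0, 1, 2, 0, 1, 0, 1, 2, 1, 2, 1, 0, 1]

sorted suffixes:
  #0 SA[0]=18  'a'
  #1 SA[1]=17  'aa'
  #2 SA[2]=16  'aaa'
  #3 SA[3]=6  'acaeacbdedaaa'
  #4 SA[4]=10  'acbdedaaa'
  #5 SA[5]=8  'aeacbdedaaa'
  #6 SA[6]=5  'bacaeacbdedaaa'
  #7 SA[7]=3  'bdbacaeacbdedaaa'
  #8 SA[8]=12  'bdedaaa'
  #9 SA[9]=7  'caeacbdedaaa'
  #10 SA[10]=11  'cbdedaaa'
  #11 SA[11]=15  'daaa'
  #12 SA[12]=4  'dbacaeacbdedaaa'
  #13 SA[13]=2  'dbdbacaeacbdedaaa'
  #14 SA[14]=1  'ddbdbacaeacbdedaaa'
  #15 SA[15]=0  'dddbdbacaeacbdedaaa'
  #16 SA[16]=13  'dedaaa'
  #17 SA[17]=9  'eacbdedaaa'
  #18 SA[18]=14  'edaaa'

SA = [18, 17, 16, 6, 10, 8, 5, 3, 12, 7, 11, 15, 4, 2, 1, 0, 13, 9, 14]
i: (SA[i-1],SA[i]) lcp shared
  1: (18,17) 1 'a'
  2: (17,16) 2 'aa'
  3: (16,6) 1 'a'
  4: (6,10) 2 'ac'
  5: (10,8) 1 'a'
  6: (8,5) 0 ''
  7: (5,3) 1 'b'
  8: (3,12) 2 'bd'
  9: (12,7) 0 ''
  10: (7,11) 1 'c'
  11: (11,15) 0 ''
  12: (15,4) 1 'd'
  13: (4,2) 2 'db'
  14: (2,1) 1 'd'
  15: (1,0) 2 'dd'
  16: (0,13) 1 'd'
  17: (13,9) 0 ''
  18: (9,14) 1 'e'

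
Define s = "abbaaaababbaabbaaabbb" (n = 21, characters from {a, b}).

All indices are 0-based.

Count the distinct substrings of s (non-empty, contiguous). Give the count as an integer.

rank | idx | suffix
   0 |   3 | aaaababbaabbaaabbb
   1 |   4 | aaababbaabbaaabbb
   2 |  15 | aaabbb
   3 |   5 | aababbaabbaaabbb
   4 |  11 | aabbaaabbb
   5 |  16 | aabbb
   6 |   6 | ababbaabbaaabbb
   7 |   0 | abbaaaababbaabbaaabbb
   8 |  12 | abbaaabbb
   9 |   8 | abbaabbaaabbb
  10 |  17 | abbb
  11 |  20 | b
  12 |   2 | baaaababbaabbaaabbb
  13 |  14 | baaabbb
  14 |  10 | baabbaaabbb
  15 |   7 | babbaabbaaabbb
  16 |  19 | bb
  17 |   1 | bbaaaababbaabbaaabbb
  18 |  13 | bbaaabbb
  19 |   9 | bbaabbaaabbb
  20 |  18 | bbb

SA = [3, 4, 15, 5, 11, 16, 6, 0, 12, 8, 17, 20, 2, 14, 10, 7, 19, 1, 13, 9, 18]
[i] adj suffixes → lcp
  [1] 3/4 → 3 ('aaa')
  [2] 4/15 → 4 ('aaab')
  [3] 15/5 → 2 ('aa')
  [4] 5/11 → 3 ('aab')
  [5] 11/16 → 4 ('aabb')
  [6] 16/6 → 1 ('a')
  [7] 6/0 → 2 ('ab')
  [8] 0/12 → 6 ('abbaaa')
  [9] 12/8 → 5 ('abbaa')
  [10] 8/17 → 3 ('abb')
  [11] 17/20 → 0 ('')
  [12] 20/2 → 1 ('b')
  [13] 2/14 → 4 ('baaa')
  [14] 14/10 → 3 ('baa')
  [15] 10/7 → 2 ('ba')
  [16] 7/19 → 1 ('b')
  [17] 19/1 → 2 ('bb')
  [18] 1/13 → 5 ('bbaaa')
  [19] 13/9 → 4 ('bbaa')
  [20] 9/18 → 2 ('bb')

n(n+1)/2 = 21·22/2 = 231
Σ LCP = 0 + 3 + 4 + 2 + 3 + 4 + 1 + 2 + 6 + 5 + 3 + 0 + 1 + 4 + 3 + 2 + 1 + 2 + 5 + 4 + 2 = 57
distinct = 231 − 57 = 174

174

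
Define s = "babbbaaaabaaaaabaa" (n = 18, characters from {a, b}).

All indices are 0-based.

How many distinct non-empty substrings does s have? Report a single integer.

sorted suffixes:
  #0 SA[0]=17  'a'
  #1 SA[1]=16  'aa'
  #2 SA[2]=10  'aaaaabaa'
  #3 SA[3]=11  'aaaabaa'
  #4 SA[4]=5  'aaaabaaaaabaa'
  #5 SA[5]=12  'aaabaa'
  #6 SA[6]=6  'aaabaaaaabaa'
  #7 SA[7]=13  'aabaa'
  #8 SA[8]=7  'aabaaaaabaa'
  #9 SA[9]=14  'abaa'
  #10 SA[10]=8  'abaaaaabaa'
  #11 SA[11]=1  'abbbaaaabaaaaabaa'
  #12 SA[12]=15  'baa'
  #13 SA[13]=9  'baaaaabaa'
  #14 SA[14]=4  'baaaabaaaaabaa'
  #15 SA[15]=0  'babbbaaaabaaaaabaa'
  #16 SA[16]=3  'bbaaaabaaaaabaa'
  #17 SA[17]=2  'bbbaaaabaaaaabaa'

SA = [17, 16, 10, 11, 5, 12, 6, 13, 7, 14, 8, 1, 15, 9, 4, 0, 3, 2]
[i] adj suffixes → lcp
  [1] 17/16 → 1 ('a')
  [2] 16/10 → 2 ('aa')
  [3] 10/11 → 4 ('aaaa')
  [4] 11/5 → 7 ('aaaabaa')
  [5] 5/12 → 3 ('aaa')
  [6] 12/6 → 6 ('aaabaa')
  [7] 6/13 → 2 ('aa')
  [8] 13/7 → 5 ('aabaa')
  [9] 7/14 → 1 ('a')
  [10] 14/8 → 4 ('abaa')
  [11] 8/1 → 2 ('ab')
  [12] 1/15 → 0 ('')
  [13] 15/9 → 3 ('baa')
  [14] 9/4 → 5 ('baaaa')
  [15] 4/0 → 2 ('ba')
  [16] 0/3 → 1 ('b')
  [17] 3/2 → 2 ('bb')

n(n+1)/2 = 18·19/2 = 171
Σ LCP = 0 + 1 + 2 + 4 + 7 + 3 + 6 + 2 + 5 + 1 + 4 + 2 + 0 + 3 + 5 + 2 + 1 + 2 = 50
distinct = 171 − 50 = 121

121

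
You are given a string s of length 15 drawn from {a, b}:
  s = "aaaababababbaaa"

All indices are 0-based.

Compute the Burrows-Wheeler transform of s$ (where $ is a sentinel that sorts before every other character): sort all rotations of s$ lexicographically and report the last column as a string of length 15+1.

aaab$aaabbbbaaaa

rank  rotation          last
    0  $aaaababababbaaa  a
    1  a$aaaababababbaa  a
    2  aa$aaaababababba  a
    3  aaa$aaaababababb  b
    4  aaaababababbaaa$  $
    5  aaababababbaaa$a  a
    6  aababababbaaa$aa  a
    7  ababababbaaa$aaa  a
    8  abababbaaa$aaaab  b
    9  ababbaaa$aaaabab  b
   10  abbaaa$aaaababab  b
   11  baaa$aaaabababab  b
   12  babababbaaa$aaaa  a
   13  bababbaaa$aaaaba  a
   14  babbaaa$aaaababa  a
   15  bbaaa$aaaabababa  a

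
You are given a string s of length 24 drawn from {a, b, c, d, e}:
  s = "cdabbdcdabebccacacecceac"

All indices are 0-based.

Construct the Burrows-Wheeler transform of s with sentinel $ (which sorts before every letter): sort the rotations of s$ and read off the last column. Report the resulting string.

rank  rotation                   last
    0  $cdabbdcdabebccacacecceac  c
    1  abbdcdabebccacacecceac$cd  d
    2  abebccacacecceac$cdabbdcd  d
    3  ac$cdabbdcdabebccacacecce  e
    4  acacecceac$cdabbdcdabebcc  c
    5  acecceac$cdabbdcdabebccac  c
    6  bbdcdabebccacacecceac$cda  a
    7  bccacacecceac$cdabbdcdabe  e
    8  bdcdabebccacacecceac$cdab  b
    9  bebccacacecceac$cdabbdcda  a
   10  c$cdabbdcdabebccacaceccea  a
   11  cacacecceac$cdabbdcdabebc  c
   12  cacecceac$cdabbdcdabebcca  a
   13  ccacacecceac$cdabbdcdabeb  b
   14  cceac$cdabbdcdabebccacace  e
   15  cdabbdcdabebccacacecceac$  $
   16  cdabebccacacecceac$cdabbd  d
   17  ceac$cdabbdcdabebccacacec  c
   18  cecceac$cdabbdcdabebccaca  a
   19  dabbdcdabebccacacecceac$c  c
   20  dabebccacacecceac$cdabbdc  c
   21  dcdabebccacacecceac$cdabb  b
   22  eac$cdabbdcdabebccacacecc  c
   23  ebccacacecceac$cdabbdcdab  b
   24  ecceac$cdabbdcdabebccacac  c

cddeccaebaacabe$dcaccbcbc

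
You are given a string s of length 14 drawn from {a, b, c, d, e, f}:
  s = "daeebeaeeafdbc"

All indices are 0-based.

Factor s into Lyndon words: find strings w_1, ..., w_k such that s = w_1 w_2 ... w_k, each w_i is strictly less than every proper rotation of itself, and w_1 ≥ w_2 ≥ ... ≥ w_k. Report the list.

["d", "aeebe", "aeeafdbc"]

emit factor 1: 'd' (i=0, period=1)
emit factor 2: 'aeebe' (i=1, period=5)
emit factor 3: 'aeeafdbc' (i=6, period=8)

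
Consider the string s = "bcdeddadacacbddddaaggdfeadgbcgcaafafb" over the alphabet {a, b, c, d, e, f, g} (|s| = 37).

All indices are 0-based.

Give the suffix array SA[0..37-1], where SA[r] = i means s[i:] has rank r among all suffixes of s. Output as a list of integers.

sorted suffixes:
  #0 SA[0]=31  'aafafb'
  #1 SA[1]=17  'aaggdfeadgbcgcaafafb'
  #2 SA[2]=8  'acacbddddaaggdfeadgbcgcaafafb'
  #3 SA[3]=10  'acbddddaaggdfeadgbcgcaafafb'
  #4 SA[4]=6  'adacacbddddaaggdfeadgbcgcaafafb'
  #5 SA[5]=24  'adgbcgcaafafb'
  #6 SA[6]=32  'afafb'
  #7 SA[7]=34  'afb'
  #8 SA[8]=18  'aggdfeadgbcgcaafafb'
  #9 SA[9]=36  'b'
  #10 SA[10]=0  'bcdeddadacacbddddaaggdfeadgbcgcaafafb'
  #11 SA[11]=27  'bcgcaafafb'
  #12 SA[12]=12  'bddddaaggdfeadgbcgcaafafb'
  #13 SA[13]=30  'caafafb'
  #14 SA[14]=9  'cacbddddaaggdfeadgbcgcaafafb'
  #15 SA[15]=11  'cbddddaaggdfeadgbcgcaafafb'
  #16 SA[16]=1  'cdeddadacacbddddaaggdfeadgbcgcaafafb'
  #17 SA[17]=28  'cgcaafafb'
  #18 SA[18]=16  'daaggdfeadgbcgcaafafb'
  #19 SA[19]=7  'dacacbddddaaggdfeadgbcgcaafafb'
  #20 SA[20]=5  'dadacacbddddaaggdfeadgbcgcaafafb'
  #21 SA[21]=15  'ddaaggdfeadgbcgcaafafb'
  #22 SA[22]=4  'ddadacacbddddaaggdfeadgbcgcaafafb'
  #23 SA[23]=14  'dddaaggdfeadgbcgcaafafb'
  #24 SA[24]=13  'ddddaaggdfeadgbcgcaafafb'
  #25 SA[25]=2  'deddadacacbddddaaggdfeadgbcgcaafafb'
  #26 SA[26]=21  'dfeadgbcgcaafafb'
  #27 SA[27]=25  'dgbcgcaafafb'
  #28 SA[28]=23  'eadgbcgcaafafb'
  #29 SA[29]=3  'eddadacacbddddaaggdfeadgbcgcaafafb'
  #30 SA[30]=33  'fafb'
  #31 SA[31]=35  'fb'
  #32 SA[32]=22  'feadgbcgcaafafb'
  #33 SA[33]=26  'gbcgcaafafb'
  #34 SA[34]=29  'gcaafafb'
  #35 SA[35]=20  'gdfeadgbcgcaafafb'
  #36 SA[36]=19  'ggdfeadgbcgcaafafb'

[31, 17, 8, 10, 6, 24, 32, 34, 18, 36, 0, 27, 12, 30, 9, 11, 1, 28, 16, 7, 5, 15, 4, 14, 13, 2, 21, 25, 23, 3, 33, 35, 22, 26, 29, 20, 19]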